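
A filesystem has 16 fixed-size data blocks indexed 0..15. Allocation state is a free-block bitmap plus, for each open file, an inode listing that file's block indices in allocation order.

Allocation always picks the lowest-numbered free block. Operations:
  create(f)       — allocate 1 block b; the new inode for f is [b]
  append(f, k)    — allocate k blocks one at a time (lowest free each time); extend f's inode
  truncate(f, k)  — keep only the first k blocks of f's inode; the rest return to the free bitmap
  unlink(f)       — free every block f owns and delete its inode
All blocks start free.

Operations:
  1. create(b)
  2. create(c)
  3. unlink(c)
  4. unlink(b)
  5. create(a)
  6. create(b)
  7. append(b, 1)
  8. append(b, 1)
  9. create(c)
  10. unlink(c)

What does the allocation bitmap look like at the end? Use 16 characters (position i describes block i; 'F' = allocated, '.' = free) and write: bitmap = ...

bitmap = FFFF............

[1] create(b) — b=0 (map F...............)
[2] create(c) — b=0 c=1 (map FF..............)
[3] unlink(c) — b=0 (map F...............)
[4] unlink(b) —  (map ................)
[5] create(a) — a=0 (map F...............)
[6] create(b) — a=0 b=1 (map FF..............)
[7] append(b, 1) — a=0 b=1,2 (map FFF.............)
[8] append(b, 1) — a=0 b=1,2,3 (map FFFF............)
[9] create(c) — a=0 b=1,2,3 c=4 (map FFFFF...........)
[10] unlink(c) — a=0 b=1,2,3 (map FFFF............)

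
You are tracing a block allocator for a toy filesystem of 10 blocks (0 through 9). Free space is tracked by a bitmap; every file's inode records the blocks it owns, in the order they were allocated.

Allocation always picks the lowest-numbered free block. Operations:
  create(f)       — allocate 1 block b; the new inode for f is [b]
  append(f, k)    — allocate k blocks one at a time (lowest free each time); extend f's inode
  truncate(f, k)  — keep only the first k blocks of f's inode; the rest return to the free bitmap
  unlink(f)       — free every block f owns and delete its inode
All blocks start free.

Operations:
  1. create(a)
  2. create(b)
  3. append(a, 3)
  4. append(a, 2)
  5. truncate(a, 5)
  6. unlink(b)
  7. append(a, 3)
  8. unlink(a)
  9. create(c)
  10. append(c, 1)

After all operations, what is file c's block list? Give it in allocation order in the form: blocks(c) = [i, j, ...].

create(a): bitmap=F......... | a=[0]
create(b): bitmap=FF........ | a=[0] b=[1]
append(a, 3): bitmap=FFFFF..... | a=[0, 2, 3, 4] b=[1]
append(a, 2): bitmap=FFFFFFF... | a=[0, 2, 3, 4, 5, 6] b=[1]
truncate(a, 5): bitmap=FFFFFF.... | a=[0, 2, 3, 4, 5] b=[1]
unlink(b): bitmap=F.FFFF.... | a=[0, 2, 3, 4, 5]
append(a, 3): bitmap=FFFFFFFF.. | a=[0, 2, 3, 4, 5, 1, 6, 7]
unlink(a): bitmap=.......... | 
create(c): bitmap=F......... | c=[0]
append(c, 1): bitmap=FF........ | c=[0, 1]

blocks(c) = [0, 1]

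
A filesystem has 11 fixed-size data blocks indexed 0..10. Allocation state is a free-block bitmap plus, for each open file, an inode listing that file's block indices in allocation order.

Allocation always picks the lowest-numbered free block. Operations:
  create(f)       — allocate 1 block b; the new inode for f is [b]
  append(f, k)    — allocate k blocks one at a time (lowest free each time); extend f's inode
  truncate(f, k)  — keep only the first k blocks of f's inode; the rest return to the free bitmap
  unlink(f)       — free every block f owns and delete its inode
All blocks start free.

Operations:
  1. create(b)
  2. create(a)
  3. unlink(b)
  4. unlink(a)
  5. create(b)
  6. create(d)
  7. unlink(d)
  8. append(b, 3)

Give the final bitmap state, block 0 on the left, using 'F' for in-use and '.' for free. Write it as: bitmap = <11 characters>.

bitmap = FFFF.......

create(b): bitmap=F.......... | b=[0]
create(a): bitmap=FF......... | a=[1] b=[0]
unlink(b): bitmap=.F......... | a=[1]
unlink(a): bitmap=........... | 
create(b): bitmap=F.......... | b=[0]
create(d): bitmap=FF......... | b=[0] d=[1]
unlink(d): bitmap=F.......... | b=[0]
append(b, 3): bitmap=FFFF....... | b=[0, 1, 2, 3]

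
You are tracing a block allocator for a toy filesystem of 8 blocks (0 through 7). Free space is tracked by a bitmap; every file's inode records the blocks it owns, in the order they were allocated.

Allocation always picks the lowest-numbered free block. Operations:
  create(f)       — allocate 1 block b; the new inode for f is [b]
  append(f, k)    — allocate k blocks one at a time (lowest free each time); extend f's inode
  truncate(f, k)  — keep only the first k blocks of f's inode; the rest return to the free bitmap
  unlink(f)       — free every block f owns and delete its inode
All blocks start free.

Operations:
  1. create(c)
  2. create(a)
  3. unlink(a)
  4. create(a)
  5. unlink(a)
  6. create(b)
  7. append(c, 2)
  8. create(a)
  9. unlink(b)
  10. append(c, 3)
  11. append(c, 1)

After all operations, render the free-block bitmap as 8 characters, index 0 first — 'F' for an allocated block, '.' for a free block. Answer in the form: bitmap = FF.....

bitmap = FFFFFFFF

create(c): bitmap=F....... | c=[0]
create(a): bitmap=FF...... | a=[1] c=[0]
unlink(a): bitmap=F....... | c=[0]
create(a): bitmap=FF...... | a=[1] c=[0]
unlink(a): bitmap=F....... | c=[0]
create(b): bitmap=FF...... | b=[1] c=[0]
append(c, 2): bitmap=FFFF.... | b=[1] c=[0, 2, 3]
create(a): bitmap=FFFFF... | a=[4] b=[1] c=[0, 2, 3]
unlink(b): bitmap=F.FFF... | a=[4] c=[0, 2, 3]
append(c, 3): bitmap=FFFFFFF. | a=[4] c=[0, 2, 3, 1, 5, 6]
append(c, 1): bitmap=FFFFFFFF | a=[4] c=[0, 2, 3, 1, 5, 6, 7]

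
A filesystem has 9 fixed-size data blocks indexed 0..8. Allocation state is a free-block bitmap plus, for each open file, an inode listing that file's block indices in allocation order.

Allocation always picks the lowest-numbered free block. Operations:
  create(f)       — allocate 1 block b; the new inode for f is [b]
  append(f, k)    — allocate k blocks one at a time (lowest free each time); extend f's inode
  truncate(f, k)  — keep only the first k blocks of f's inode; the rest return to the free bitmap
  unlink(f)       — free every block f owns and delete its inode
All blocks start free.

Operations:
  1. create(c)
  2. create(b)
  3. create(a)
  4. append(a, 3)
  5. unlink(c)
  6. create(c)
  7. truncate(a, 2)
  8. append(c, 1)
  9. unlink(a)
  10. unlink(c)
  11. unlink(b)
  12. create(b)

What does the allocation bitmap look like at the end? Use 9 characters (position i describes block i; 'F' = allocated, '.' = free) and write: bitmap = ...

bitmap = F........

[1] create(c) — c=0 (map F........)
[2] create(b) — b=1 c=0 (map FF.......)
[3] create(a) — a=2 b=1 c=0 (map FFF......)
[4] append(a, 3) — a=2,3,4,5 b=1 c=0 (map FFFFFF...)
[5] unlink(c) — a=2,3,4,5 b=1 (map .FFFFF...)
[6] create(c) — a=2,3,4,5 b=1 c=0 (map FFFFFF...)
[7] truncate(a, 2) — a=2,3 b=1 c=0 (map FFFF.....)
[8] append(c, 1) — a=2,3 b=1 c=0,4 (map FFFFF....)
[9] unlink(a) — b=1 c=0,4 (map FF..F....)
[10] unlink(c) — b=1 (map .F.......)
[11] unlink(b) —  (map .........)
[12] create(b) — b=0 (map F........)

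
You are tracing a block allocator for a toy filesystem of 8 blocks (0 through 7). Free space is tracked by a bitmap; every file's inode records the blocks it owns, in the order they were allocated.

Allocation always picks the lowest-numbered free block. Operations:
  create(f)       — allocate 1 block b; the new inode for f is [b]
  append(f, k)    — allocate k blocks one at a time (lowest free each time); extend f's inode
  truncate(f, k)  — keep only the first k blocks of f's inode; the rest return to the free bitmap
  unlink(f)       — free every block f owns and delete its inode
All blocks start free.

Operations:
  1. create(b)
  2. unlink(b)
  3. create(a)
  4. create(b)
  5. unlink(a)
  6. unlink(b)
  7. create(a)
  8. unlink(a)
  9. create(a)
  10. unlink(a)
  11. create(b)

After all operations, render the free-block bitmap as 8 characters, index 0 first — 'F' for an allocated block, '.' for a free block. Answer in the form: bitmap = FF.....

bitmap = F.......

[1] create(b) — b=0 (map F.......)
[2] unlink(b) —  (map ........)
[3] create(a) — a=0 (map F.......)
[4] create(b) — a=0 b=1 (map FF......)
[5] unlink(a) — b=1 (map .F......)
[6] unlink(b) —  (map ........)
[7] create(a) — a=0 (map F.......)
[8] unlink(a) —  (map ........)
[9] create(a) — a=0 (map F.......)
[10] unlink(a) —  (map ........)
[11] create(b) — b=0 (map F.......)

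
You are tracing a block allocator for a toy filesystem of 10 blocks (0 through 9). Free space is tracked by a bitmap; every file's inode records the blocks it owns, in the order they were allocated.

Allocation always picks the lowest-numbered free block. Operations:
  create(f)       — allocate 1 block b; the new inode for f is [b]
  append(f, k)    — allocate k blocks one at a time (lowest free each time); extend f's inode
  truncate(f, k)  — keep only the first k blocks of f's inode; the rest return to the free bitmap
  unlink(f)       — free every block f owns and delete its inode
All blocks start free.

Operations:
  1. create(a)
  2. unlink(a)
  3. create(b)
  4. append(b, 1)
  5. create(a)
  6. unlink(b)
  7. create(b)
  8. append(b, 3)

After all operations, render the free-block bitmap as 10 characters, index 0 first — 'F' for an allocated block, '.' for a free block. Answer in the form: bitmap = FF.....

[1] create(a) — a=0 (map F.........)
[2] unlink(a) —  (map ..........)
[3] create(b) — b=0 (map F.........)
[4] append(b, 1) — b=0,1 (map FF........)
[5] create(a) — a=2 b=0,1 (map FFF.......)
[6] unlink(b) — a=2 (map ..F.......)
[7] create(b) — a=2 b=0 (map F.F.......)
[8] append(b, 3) — a=2 b=0,1,3,4 (map FFFFF.....)

bitmap = FFFFF.....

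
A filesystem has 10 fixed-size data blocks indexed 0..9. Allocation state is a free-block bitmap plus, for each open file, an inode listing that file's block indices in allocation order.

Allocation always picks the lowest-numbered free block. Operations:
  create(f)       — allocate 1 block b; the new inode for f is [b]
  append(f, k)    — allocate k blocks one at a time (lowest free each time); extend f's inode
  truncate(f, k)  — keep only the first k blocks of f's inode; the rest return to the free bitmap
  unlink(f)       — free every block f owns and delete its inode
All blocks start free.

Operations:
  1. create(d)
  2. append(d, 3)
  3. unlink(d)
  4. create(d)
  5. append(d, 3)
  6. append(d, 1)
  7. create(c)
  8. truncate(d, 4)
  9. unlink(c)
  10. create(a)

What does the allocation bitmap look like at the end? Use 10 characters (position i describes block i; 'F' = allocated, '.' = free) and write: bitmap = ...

  1. create(d)  ⇒  F.........  {d→[0]}
  2. append(d, 3)  ⇒  FFFF......  {d→[0, 1, 2, 3]}
  3. unlink(d)  ⇒  ..........  {}
  4. create(d)  ⇒  F.........  {d→[0]}
  5. append(d, 3)  ⇒  FFFF......  {d→[0, 1, 2, 3]}
  6. append(d, 1)  ⇒  FFFFF.....  {d→[0, 1, 2, 3, 4]}
  7. create(c)  ⇒  FFFFFF....  {c→[5]; d→[0, 1, 2, 3, 4]}
  8. truncate(d, 4)  ⇒  FFFF.F....  {c→[5]; d→[0, 1, 2, 3]}
  9. unlink(c)  ⇒  FFFF......  {d→[0, 1, 2, 3]}
  10. create(a)  ⇒  FFFFF.....  {a→[4]; d→[0, 1, 2, 3]}

bitmap = FFFFF.....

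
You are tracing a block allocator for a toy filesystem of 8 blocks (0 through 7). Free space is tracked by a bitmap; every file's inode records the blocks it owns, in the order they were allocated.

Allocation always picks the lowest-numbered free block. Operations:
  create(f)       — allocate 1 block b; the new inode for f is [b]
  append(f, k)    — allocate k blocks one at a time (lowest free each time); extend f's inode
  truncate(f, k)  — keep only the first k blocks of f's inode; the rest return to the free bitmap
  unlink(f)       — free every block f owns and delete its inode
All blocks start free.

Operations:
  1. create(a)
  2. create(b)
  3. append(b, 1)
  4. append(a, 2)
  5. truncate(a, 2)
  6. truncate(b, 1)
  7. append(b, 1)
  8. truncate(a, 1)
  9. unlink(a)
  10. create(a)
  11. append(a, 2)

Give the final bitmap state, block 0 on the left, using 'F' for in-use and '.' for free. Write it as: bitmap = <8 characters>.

bitmap = FFFFF...

after create(a) → a:[0]  free=[F.......]
after create(b) → a:[0], b:[1]  free=[FF......]
after append(b, 1) → a:[0], b:[1, 2]  free=[FFF.....]
after append(a, 2) → a:[0, 3, 4], b:[1, 2]  free=[FFFFF...]
after truncate(a, 2) → a:[0, 3], b:[1, 2]  free=[FFFF....]
after truncate(b, 1) → a:[0, 3], b:[1]  free=[FF.F....]
after append(b, 1) → a:[0, 3], b:[1, 2]  free=[FFFF....]
after truncate(a, 1) → a:[0], b:[1, 2]  free=[FFF.....]
after unlink(a) → b:[1, 2]  free=[.FF.....]
after create(a) → a:[0], b:[1, 2]  free=[FFF.....]
after append(a, 2) → a:[0, 3, 4], b:[1, 2]  free=[FFFFF...]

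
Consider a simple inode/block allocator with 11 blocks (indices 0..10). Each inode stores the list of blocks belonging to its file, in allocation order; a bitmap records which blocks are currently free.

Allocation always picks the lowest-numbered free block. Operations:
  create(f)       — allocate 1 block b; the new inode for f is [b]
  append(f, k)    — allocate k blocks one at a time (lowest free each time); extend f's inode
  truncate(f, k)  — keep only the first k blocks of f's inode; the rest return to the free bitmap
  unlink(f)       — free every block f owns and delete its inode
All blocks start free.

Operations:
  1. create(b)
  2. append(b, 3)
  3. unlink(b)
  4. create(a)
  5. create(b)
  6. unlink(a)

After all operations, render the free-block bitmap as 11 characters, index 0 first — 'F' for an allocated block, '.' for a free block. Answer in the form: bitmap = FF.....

bitmap = .F.........

create(b): bitmap=F.......... | b=[0]
append(b, 3): bitmap=FFFF....... | b=[0, 1, 2, 3]
unlink(b): bitmap=........... | 
create(a): bitmap=F.......... | a=[0]
create(b): bitmap=FF......... | a=[0] b=[1]
unlink(a): bitmap=.F......... | b=[1]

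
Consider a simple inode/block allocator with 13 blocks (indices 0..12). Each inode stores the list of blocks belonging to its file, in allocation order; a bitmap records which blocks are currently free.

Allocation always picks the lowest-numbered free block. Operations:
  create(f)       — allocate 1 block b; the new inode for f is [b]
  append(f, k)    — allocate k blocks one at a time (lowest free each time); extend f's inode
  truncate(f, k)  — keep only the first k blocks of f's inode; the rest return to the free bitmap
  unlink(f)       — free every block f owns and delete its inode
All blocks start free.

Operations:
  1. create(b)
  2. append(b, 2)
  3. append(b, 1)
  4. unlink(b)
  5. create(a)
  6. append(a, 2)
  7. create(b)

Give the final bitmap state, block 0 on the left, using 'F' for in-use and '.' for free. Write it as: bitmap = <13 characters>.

  1. create(b)  ⇒  F............  {b→[0]}
  2. append(b, 2)  ⇒  FFF..........  {b→[0, 1, 2]}
  3. append(b, 1)  ⇒  FFFF.........  {b→[0, 1, 2, 3]}
  4. unlink(b)  ⇒  .............  {}
  5. create(a)  ⇒  F............  {a→[0]}
  6. append(a, 2)  ⇒  FFF..........  {a→[0, 1, 2]}
  7. create(b)  ⇒  FFFF.........  {a→[0, 1, 2]; b→[3]}

bitmap = FFFF.........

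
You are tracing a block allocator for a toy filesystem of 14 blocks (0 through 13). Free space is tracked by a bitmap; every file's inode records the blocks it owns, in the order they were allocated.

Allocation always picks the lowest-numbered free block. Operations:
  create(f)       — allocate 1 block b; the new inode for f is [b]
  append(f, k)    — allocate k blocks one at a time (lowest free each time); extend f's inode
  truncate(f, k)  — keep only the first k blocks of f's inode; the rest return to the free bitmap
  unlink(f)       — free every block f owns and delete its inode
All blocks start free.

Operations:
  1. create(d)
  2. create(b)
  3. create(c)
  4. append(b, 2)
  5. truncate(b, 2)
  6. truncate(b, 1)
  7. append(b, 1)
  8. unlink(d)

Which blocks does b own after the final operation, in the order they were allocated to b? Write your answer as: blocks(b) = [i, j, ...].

blocks(b) = [1, 3]

create(d): bitmap=F............. | d=[0]
create(b): bitmap=FF............ | b=[1] d=[0]
create(c): bitmap=FFF........... | b=[1] c=[2] d=[0]
append(b, 2): bitmap=FFFFF......... | b=[1, 3, 4] c=[2] d=[0]
truncate(b, 2): bitmap=FFFF.......... | b=[1, 3] c=[2] d=[0]
truncate(b, 1): bitmap=FFF........... | b=[1] c=[2] d=[0]
append(b, 1): bitmap=FFFF.......... | b=[1, 3] c=[2] d=[0]
unlink(d): bitmap=.FFF.......... | b=[1, 3] c=[2]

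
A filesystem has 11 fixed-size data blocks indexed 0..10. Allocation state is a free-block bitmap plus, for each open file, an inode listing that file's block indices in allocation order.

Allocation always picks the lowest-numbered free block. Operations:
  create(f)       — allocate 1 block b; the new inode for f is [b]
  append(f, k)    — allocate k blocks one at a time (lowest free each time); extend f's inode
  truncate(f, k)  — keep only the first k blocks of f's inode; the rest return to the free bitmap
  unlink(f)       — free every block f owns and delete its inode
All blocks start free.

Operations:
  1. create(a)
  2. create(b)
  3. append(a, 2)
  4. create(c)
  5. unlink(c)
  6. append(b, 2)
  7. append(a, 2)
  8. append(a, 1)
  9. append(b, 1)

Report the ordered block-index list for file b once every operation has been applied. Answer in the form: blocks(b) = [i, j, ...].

blocks(b) = [1, 4, 5, 9]

  1. create(a)  ⇒  F..........  {a→[0]}
  2. create(b)  ⇒  FF.........  {a→[0]; b→[1]}
  3. append(a, 2)  ⇒  FFFF.......  {a→[0, 2, 3]; b→[1]}
  4. create(c)  ⇒  FFFFF......  {a→[0, 2, 3]; b→[1]; c→[4]}
  5. unlink(c)  ⇒  FFFF.......  {a→[0, 2, 3]; b→[1]}
  6. append(b, 2)  ⇒  FFFFFF.....  {a→[0, 2, 3]; b→[1, 4, 5]}
  7. append(a, 2)  ⇒  FFFFFFFF...  {a→[0, 2, 3, 6, 7]; b→[1, 4, 5]}
  8. append(a, 1)  ⇒  FFFFFFFFF..  {a→[0, 2, 3, 6, 7, 8]; b→[1, 4, 5]}
  9. append(b, 1)  ⇒  FFFFFFFFFF.  {a→[0, 2, 3, 6, 7, 8]; b→[1, 4, 5, 9]}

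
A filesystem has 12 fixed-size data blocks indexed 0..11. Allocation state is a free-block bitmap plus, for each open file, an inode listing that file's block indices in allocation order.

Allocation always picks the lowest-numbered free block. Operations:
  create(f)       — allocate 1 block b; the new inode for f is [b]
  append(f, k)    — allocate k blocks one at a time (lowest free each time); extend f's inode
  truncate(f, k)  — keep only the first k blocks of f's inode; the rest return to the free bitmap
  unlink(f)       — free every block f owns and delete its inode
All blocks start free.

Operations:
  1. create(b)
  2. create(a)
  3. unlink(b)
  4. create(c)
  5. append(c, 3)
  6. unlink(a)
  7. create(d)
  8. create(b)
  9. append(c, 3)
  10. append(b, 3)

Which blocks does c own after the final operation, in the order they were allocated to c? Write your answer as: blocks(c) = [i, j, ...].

after create(b) → b:[0]  free=[F...........]
after create(a) → a:[1], b:[0]  free=[FF..........]
after unlink(b) → a:[1]  free=[.F..........]
after create(c) → a:[1], c:[0]  free=[FF..........]
after append(c, 3) → a:[1], c:[0, 2, 3, 4]  free=[FFFFF.......]
after unlink(a) → c:[0, 2, 3, 4]  free=[F.FFF.......]
after create(d) → c:[0, 2, 3, 4], d:[1]  free=[FFFFF.......]
after create(b) → b:[5], c:[0, 2, 3, 4], d:[1]  free=[FFFFFF......]
after append(c, 3) → b:[5], c:[0, 2, 3, 4, 6, 7, 8], d:[1]  free=[FFFFFFFFF...]
after append(b, 3) → b:[5, 9, 10, 11], c:[0, 2, 3, 4, 6, 7, 8], d:[1]  free=[FFFFFFFFFFFF]

blocks(c) = [0, 2, 3, 4, 6, 7, 8]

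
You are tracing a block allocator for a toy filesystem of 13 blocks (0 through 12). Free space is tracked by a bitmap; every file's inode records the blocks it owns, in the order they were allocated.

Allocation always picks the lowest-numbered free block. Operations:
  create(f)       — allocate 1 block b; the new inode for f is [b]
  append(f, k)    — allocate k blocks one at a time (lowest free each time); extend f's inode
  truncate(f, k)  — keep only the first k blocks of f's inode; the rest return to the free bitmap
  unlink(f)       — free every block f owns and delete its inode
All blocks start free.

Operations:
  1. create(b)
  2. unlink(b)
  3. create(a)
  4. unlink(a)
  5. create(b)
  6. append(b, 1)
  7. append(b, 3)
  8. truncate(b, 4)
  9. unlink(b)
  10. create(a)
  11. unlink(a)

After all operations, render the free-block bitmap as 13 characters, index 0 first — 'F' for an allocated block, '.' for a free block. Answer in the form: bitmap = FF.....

bitmap = .............

after create(b) → b:[0]  free=[F............]
after unlink(b) →   free=[.............]
after create(a) → a:[0]  free=[F............]
after unlink(a) →   free=[.............]
after create(b) → b:[0]  free=[F............]
after append(b, 1) → b:[0, 1]  free=[FF...........]
after append(b, 3) → b:[0, 1, 2, 3, 4]  free=[FFFFF........]
after truncate(b, 4) → b:[0, 1, 2, 3]  free=[FFFF.........]
after unlink(b) →   free=[.............]
after create(a) → a:[0]  free=[F............]
after unlink(a) →   free=[.............]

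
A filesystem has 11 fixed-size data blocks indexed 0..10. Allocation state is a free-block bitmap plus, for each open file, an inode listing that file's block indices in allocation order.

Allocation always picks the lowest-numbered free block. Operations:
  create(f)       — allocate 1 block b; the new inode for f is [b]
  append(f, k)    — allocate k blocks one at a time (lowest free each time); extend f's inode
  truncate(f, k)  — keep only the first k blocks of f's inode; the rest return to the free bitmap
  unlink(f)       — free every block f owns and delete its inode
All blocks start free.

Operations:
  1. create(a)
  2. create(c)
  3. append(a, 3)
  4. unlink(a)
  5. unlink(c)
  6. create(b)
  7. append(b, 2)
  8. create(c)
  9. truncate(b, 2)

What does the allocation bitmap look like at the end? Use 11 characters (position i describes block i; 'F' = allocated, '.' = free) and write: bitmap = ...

bitmap = FF.F.......

  1. create(a)  ⇒  F..........  {a→[0]}
  2. create(c)  ⇒  FF.........  {a→[0]; c→[1]}
  3. append(a, 3)  ⇒  FFFFF......  {a→[0, 2, 3, 4]; c→[1]}
  4. unlink(a)  ⇒  .F.........  {c→[1]}
  5. unlink(c)  ⇒  ...........  {}
  6. create(b)  ⇒  F..........  {b→[0]}
  7. append(b, 2)  ⇒  FFF........  {b→[0, 1, 2]}
  8. create(c)  ⇒  FFFF.......  {b→[0, 1, 2]; c→[3]}
  9. truncate(b, 2)  ⇒  FF.F.......  {b→[0, 1]; c→[3]}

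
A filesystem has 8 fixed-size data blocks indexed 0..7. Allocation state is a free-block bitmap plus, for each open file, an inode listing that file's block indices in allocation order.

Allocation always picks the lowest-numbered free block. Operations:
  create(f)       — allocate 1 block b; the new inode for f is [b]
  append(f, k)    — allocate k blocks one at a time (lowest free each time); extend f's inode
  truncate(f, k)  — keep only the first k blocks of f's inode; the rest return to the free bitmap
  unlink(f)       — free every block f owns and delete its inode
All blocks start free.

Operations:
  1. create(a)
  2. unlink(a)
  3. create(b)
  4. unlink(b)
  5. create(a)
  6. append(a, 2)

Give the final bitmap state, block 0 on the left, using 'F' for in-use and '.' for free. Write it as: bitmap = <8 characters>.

bitmap = FFF.....

[1] create(a) — a=0 (map F.......)
[2] unlink(a) —  (map ........)
[3] create(b) — b=0 (map F.......)
[4] unlink(b) —  (map ........)
[5] create(a) — a=0 (map F.......)
[6] append(a, 2) — a=0,1,2 (map FFF.....)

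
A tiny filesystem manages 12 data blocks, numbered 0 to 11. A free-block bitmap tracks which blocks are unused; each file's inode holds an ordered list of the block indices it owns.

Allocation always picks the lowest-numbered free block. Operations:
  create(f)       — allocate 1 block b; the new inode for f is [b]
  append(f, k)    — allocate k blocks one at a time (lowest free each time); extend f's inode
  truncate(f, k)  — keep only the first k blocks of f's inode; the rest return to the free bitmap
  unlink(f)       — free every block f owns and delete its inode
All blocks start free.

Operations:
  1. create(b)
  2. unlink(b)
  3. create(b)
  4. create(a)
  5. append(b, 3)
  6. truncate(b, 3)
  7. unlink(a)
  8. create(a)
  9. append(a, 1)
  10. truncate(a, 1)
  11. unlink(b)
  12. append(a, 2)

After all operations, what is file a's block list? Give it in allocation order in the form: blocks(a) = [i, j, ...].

create(b): bitmap=F........... | b=[0]
unlink(b): bitmap=............ | 
create(b): bitmap=F........... | b=[0]
create(a): bitmap=FF.......... | a=[1] b=[0]
append(b, 3): bitmap=FFFFF....... | a=[1] b=[0, 2, 3, 4]
truncate(b, 3): bitmap=FFFF........ | a=[1] b=[0, 2, 3]
unlink(a): bitmap=F.FF........ | b=[0, 2, 3]
create(a): bitmap=FFFF........ | a=[1] b=[0, 2, 3]
append(a, 1): bitmap=FFFFF....... | a=[1, 4] b=[0, 2, 3]
truncate(a, 1): bitmap=FFFF........ | a=[1] b=[0, 2, 3]
unlink(b): bitmap=.F.......... | a=[1]
append(a, 2): bitmap=FFF......... | a=[1, 0, 2]

blocks(a) = [1, 0, 2]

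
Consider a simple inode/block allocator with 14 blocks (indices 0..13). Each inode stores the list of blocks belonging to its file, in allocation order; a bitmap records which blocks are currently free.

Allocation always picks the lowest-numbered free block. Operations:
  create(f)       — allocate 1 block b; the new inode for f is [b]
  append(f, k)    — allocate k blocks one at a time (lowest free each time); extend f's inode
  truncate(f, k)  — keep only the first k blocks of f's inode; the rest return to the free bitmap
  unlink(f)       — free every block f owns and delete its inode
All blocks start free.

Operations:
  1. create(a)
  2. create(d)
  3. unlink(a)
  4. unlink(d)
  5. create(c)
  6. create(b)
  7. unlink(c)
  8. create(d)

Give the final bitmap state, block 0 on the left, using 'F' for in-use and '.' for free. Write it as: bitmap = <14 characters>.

create(a): bitmap=F............. | a=[0]
create(d): bitmap=FF............ | a=[0] d=[1]
unlink(a): bitmap=.F............ | d=[1]
unlink(d): bitmap=.............. | 
create(c): bitmap=F............. | c=[0]
create(b): bitmap=FF............ | b=[1] c=[0]
unlink(c): bitmap=.F............ | b=[1]
create(d): bitmap=FF............ | b=[1] d=[0]

bitmap = FF............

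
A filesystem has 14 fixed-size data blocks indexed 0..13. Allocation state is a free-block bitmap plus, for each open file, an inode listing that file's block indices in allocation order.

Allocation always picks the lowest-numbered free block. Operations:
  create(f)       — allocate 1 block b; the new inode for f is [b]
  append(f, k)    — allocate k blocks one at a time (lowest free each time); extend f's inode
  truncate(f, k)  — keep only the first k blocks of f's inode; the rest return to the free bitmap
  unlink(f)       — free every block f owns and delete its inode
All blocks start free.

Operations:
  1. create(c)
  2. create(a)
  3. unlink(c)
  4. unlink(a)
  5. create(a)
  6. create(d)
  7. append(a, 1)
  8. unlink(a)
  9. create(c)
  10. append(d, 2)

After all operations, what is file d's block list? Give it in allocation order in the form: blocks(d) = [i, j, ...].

after create(c) → c:[0]  free=[F.............]
after create(a) → a:[1], c:[0]  free=[FF............]
after unlink(c) → a:[1]  free=[.F............]
after unlink(a) →   free=[..............]
after create(a) → a:[0]  free=[F.............]
after create(d) → a:[0], d:[1]  free=[FF............]
after append(a, 1) → a:[0, 2], d:[1]  free=[FFF...........]
after unlink(a) → d:[1]  free=[.F............]
after create(c) → c:[0], d:[1]  free=[FF............]
after append(d, 2) → c:[0], d:[1, 2, 3]  free=[FFFF..........]

blocks(d) = [1, 2, 3]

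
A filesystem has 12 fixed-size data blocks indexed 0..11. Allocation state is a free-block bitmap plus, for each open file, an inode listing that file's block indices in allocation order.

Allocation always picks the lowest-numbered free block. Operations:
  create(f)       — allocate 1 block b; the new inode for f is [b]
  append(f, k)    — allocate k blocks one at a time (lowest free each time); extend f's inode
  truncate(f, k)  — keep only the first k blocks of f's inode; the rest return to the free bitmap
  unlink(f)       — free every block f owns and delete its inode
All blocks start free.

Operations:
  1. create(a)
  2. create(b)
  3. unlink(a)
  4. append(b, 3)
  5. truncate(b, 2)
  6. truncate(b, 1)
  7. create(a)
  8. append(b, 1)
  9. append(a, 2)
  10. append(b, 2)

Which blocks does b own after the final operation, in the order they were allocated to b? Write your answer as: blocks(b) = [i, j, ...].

blocks(b) = [1, 2, 5, 6]

[1] create(a) — a=0 (map F...........)
[2] create(b) — a=0 b=1 (map FF..........)
[3] unlink(a) — b=1 (map .F..........)
[4] append(b, 3) — b=1,0,2,3 (map FFFF........)
[5] truncate(b, 2) — b=1,0 (map FF..........)
[6] truncate(b, 1) — b=1 (map .F..........)
[7] create(a) — a=0 b=1 (map FF..........)
[8] append(b, 1) — a=0 b=1,2 (map FFF.........)
[9] append(a, 2) — a=0,3,4 b=1,2 (map FFFFF.......)
[10] append(b, 2) — a=0,3,4 b=1,2,5,6 (map FFFFFFF.....)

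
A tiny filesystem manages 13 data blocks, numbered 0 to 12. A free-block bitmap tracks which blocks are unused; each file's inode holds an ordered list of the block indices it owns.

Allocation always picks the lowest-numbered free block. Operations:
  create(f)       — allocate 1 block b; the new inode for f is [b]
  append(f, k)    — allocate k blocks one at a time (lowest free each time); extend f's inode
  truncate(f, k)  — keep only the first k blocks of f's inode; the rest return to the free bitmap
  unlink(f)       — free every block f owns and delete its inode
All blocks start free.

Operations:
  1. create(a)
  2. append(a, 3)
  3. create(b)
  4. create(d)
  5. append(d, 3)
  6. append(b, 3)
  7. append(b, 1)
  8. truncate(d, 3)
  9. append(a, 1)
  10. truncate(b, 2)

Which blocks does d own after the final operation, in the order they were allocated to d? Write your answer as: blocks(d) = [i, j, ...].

blocks(d) = [5, 6, 7]

after create(a) → a:[0]  free=[F............]
after append(a, 3) → a:[0, 1, 2, 3]  free=[FFFF.........]
after create(b) → a:[0, 1, 2, 3], b:[4]  free=[FFFFF........]
after create(d) → a:[0, 1, 2, 3], b:[4], d:[5]  free=[FFFFFF.......]
after append(d, 3) → a:[0, 1, 2, 3], b:[4], d:[5, 6, 7, 8]  free=[FFFFFFFFF....]
after append(b, 3) → a:[0, 1, 2, 3], b:[4, 9, 10, 11], d:[5, 6, 7, 8]  free=[FFFFFFFFFFFF.]
after append(b, 1) → a:[0, 1, 2, 3], b:[4, 9, 10, 11, 12], d:[5, 6, 7, 8]  free=[FFFFFFFFFFFFF]
after truncate(d, 3) → a:[0, 1, 2, 3], b:[4, 9, 10, 11, 12], d:[5, 6, 7]  free=[FFFFFFFF.FFFF]
after append(a, 1) → a:[0, 1, 2, 3, 8], b:[4, 9, 10, 11, 12], d:[5, 6, 7]  free=[FFFFFFFFFFFFF]
after truncate(b, 2) → a:[0, 1, 2, 3, 8], b:[4, 9], d:[5, 6, 7]  free=[FFFFFFFFFF...]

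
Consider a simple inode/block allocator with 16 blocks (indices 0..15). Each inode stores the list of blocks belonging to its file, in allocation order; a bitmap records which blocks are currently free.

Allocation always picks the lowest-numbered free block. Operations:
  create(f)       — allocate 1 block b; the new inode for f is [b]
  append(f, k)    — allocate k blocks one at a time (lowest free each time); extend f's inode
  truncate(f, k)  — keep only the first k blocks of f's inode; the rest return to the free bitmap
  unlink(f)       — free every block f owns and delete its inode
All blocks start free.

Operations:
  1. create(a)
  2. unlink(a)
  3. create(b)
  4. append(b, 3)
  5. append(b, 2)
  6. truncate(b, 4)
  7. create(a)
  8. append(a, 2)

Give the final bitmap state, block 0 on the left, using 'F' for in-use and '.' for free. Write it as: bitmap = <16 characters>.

create(a): bitmap=F............... | a=[0]
unlink(a): bitmap=................ | 
create(b): bitmap=F............... | b=[0]
append(b, 3): bitmap=FFFF............ | b=[0, 1, 2, 3]
append(b, 2): bitmap=FFFFFF.......... | b=[0, 1, 2, 3, 4, 5]
truncate(b, 4): bitmap=FFFF............ | b=[0, 1, 2, 3]
create(a): bitmap=FFFFF........... | a=[4] b=[0, 1, 2, 3]
append(a, 2): bitmap=FFFFFFF......... | a=[4, 5, 6] b=[0, 1, 2, 3]

bitmap = FFFFFFF.........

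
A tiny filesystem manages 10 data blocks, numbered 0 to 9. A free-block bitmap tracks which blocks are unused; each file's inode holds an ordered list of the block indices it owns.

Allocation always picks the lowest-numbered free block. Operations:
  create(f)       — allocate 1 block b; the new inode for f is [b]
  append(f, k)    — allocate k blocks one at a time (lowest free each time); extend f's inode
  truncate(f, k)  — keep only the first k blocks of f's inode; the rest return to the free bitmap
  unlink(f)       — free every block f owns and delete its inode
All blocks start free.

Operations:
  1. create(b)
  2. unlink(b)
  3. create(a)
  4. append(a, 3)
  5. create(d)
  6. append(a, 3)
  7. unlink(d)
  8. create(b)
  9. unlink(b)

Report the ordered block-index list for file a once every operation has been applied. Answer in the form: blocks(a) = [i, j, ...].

blocks(a) = [0, 1, 2, 3, 5, 6, 7]

  1. create(b)  ⇒  F.........  {b→[0]}
  2. unlink(b)  ⇒  ..........  {}
  3. create(a)  ⇒  F.........  {a→[0]}
  4. append(a, 3)  ⇒  FFFF......  {a→[0, 1, 2, 3]}
  5. create(d)  ⇒  FFFFF.....  {a→[0, 1, 2, 3]; d→[4]}
  6. append(a, 3)  ⇒  FFFFFFFF..  {a→[0, 1, 2, 3, 5, 6, 7]; d→[4]}
  7. unlink(d)  ⇒  FFFF.FFF..  {a→[0, 1, 2, 3, 5, 6, 7]}
  8. create(b)  ⇒  FFFFFFFF..  {a→[0, 1, 2, 3, 5, 6, 7]; b→[4]}
  9. unlink(b)  ⇒  FFFF.FFF..  {a→[0, 1, 2, 3, 5, 6, 7]}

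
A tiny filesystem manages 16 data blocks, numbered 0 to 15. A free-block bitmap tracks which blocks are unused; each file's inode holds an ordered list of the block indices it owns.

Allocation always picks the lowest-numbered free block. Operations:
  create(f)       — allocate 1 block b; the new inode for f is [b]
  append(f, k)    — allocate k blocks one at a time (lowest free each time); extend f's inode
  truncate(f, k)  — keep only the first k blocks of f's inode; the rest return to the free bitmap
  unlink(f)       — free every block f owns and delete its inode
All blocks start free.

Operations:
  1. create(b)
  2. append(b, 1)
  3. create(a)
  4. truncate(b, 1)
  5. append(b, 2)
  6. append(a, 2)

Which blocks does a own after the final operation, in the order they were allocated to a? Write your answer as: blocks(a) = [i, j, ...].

create(b): bitmap=F............... | b=[0]
append(b, 1): bitmap=FF.............. | b=[0, 1]
create(a): bitmap=FFF............. | a=[2] b=[0, 1]
truncate(b, 1): bitmap=F.F............. | a=[2] b=[0]
append(b, 2): bitmap=FFFF............ | a=[2] b=[0, 1, 3]
append(a, 2): bitmap=FFFFFF.......... | a=[2, 4, 5] b=[0, 1, 3]

blocks(a) = [2, 4, 5]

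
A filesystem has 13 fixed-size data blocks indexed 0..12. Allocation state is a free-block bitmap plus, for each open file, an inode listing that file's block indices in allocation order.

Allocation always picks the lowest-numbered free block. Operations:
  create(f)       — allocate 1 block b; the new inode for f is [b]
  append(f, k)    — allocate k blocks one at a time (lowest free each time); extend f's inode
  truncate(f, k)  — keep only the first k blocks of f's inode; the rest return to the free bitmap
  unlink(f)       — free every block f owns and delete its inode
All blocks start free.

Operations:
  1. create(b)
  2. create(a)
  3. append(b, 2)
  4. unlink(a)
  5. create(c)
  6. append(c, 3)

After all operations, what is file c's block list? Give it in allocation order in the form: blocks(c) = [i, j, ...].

create(b): bitmap=F............ | b=[0]
create(a): bitmap=FF........... | a=[1] b=[0]
append(b, 2): bitmap=FFFF......... | a=[1] b=[0, 2, 3]
unlink(a): bitmap=F.FF......... | b=[0, 2, 3]
create(c): bitmap=FFFF......... | b=[0, 2, 3] c=[1]
append(c, 3): bitmap=FFFFFFF...... | b=[0, 2, 3] c=[1, 4, 5, 6]

blocks(c) = [1, 4, 5, 6]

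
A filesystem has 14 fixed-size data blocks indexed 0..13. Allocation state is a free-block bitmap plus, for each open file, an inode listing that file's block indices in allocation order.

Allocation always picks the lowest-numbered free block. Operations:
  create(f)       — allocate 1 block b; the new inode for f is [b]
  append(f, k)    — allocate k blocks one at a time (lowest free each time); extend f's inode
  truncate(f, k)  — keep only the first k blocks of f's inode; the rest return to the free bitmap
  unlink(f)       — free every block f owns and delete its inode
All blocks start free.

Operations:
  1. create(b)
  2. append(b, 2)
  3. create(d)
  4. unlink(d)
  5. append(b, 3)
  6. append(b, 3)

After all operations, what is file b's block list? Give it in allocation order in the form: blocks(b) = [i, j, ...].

after create(b) → b:[0]  free=[F.............]
after append(b, 2) → b:[0, 1, 2]  free=[FFF...........]
after create(d) → b:[0, 1, 2], d:[3]  free=[FFFF..........]
after unlink(d) → b:[0, 1, 2]  free=[FFF...........]
after append(b, 3) → b:[0, 1, 2, 3, 4, 5]  free=[FFFFFF........]
after append(b, 3) → b:[0, 1, 2, 3, 4, 5, 6, 7, 8]  free=[FFFFFFFFF.....]

blocks(b) = [0, 1, 2, 3, 4, 5, 6, 7, 8]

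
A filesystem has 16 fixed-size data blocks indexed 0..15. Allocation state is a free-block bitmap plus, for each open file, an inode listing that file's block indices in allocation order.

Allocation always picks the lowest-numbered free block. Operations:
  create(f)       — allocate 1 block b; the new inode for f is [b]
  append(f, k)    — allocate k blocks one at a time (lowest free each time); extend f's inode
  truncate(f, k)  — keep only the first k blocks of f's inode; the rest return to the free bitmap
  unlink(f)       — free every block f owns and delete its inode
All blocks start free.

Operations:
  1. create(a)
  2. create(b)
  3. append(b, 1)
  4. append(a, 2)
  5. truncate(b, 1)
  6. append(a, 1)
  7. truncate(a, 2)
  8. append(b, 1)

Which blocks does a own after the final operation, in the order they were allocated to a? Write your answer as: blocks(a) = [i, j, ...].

[1] create(a) — a=0 (map F...............)
[2] create(b) — a=0 b=1 (map FF..............)
[3] append(b, 1) — a=0 b=1,2 (map FFF.............)
[4] append(a, 2) — a=0,3,4 b=1,2 (map FFFFF...........)
[5] truncate(b, 1) — a=0,3,4 b=1 (map FF.FF...........)
[6] append(a, 1) — a=0,3,4,2 b=1 (map FFFFF...........)
[7] truncate(a, 2) — a=0,3 b=1 (map FF.F............)
[8] append(b, 1) — a=0,3 b=1,2 (map FFFF............)

blocks(a) = [0, 3]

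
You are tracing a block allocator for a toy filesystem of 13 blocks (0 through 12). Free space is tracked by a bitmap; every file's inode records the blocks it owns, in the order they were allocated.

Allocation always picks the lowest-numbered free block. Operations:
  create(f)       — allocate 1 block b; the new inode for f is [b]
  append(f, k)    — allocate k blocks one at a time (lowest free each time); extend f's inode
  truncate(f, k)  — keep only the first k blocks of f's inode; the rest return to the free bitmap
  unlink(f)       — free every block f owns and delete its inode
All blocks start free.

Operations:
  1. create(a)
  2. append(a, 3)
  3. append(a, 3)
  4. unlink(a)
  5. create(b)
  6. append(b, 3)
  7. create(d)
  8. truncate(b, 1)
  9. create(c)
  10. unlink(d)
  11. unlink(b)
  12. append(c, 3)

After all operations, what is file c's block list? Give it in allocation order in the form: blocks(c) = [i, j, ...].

blocks(c) = [1, 0, 2, 3]

[1] create(a) — a=0 (map F............)
[2] append(a, 3) — a=0,1,2,3 (map FFFF.........)
[3] append(a, 3) — a=0,1,2,3,4,5,6 (map FFFFFFF......)
[4] unlink(a) —  (map .............)
[5] create(b) — b=0 (map F............)
[6] append(b, 3) — b=0,1,2,3 (map FFFF.........)
[7] create(d) — b=0,1,2,3 d=4 (map FFFFF........)
[8] truncate(b, 1) — b=0 d=4 (map F...F........)
[9] create(c) — b=0 c=1 d=4 (map FF..F........)
[10] unlink(d) — b=0 c=1 (map FF...........)
[11] unlink(b) — c=1 (map .F...........)
[12] append(c, 3) — c=1,0,2,3 (map FFFF.........)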